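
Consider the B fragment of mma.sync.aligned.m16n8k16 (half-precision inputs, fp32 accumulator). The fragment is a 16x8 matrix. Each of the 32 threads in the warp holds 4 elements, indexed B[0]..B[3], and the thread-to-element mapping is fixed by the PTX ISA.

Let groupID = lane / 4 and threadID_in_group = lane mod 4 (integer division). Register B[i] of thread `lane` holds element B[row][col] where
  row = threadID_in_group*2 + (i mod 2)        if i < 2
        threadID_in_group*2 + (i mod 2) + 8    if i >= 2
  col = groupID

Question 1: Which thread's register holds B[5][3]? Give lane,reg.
14,1

c=3->g=3  r=5->rb=0,t=2,b0=1
L=3*4+2=14  i=0*2+1=1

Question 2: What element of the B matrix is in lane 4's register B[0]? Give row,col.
0,1

lane 4: grp=1 (4/4), tig=0 (4%4)
i=0: r=0*2+0+0=0, c=grp=1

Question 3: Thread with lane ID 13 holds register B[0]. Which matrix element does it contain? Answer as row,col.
lane 13->13/4=3, 13 mod 4=1
i=0  r:2·1+0+0->2  c:3

2,3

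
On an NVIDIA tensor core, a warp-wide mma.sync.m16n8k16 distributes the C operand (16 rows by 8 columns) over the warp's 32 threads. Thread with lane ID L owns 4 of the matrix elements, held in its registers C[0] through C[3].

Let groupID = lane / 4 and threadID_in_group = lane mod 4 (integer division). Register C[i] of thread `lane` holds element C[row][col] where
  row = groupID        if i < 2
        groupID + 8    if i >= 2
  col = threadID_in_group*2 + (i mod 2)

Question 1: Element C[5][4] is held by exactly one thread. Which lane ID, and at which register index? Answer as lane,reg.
r=5⇒gr=5,Rb=0  c=4⇒th=2,odd=0
L=5*4+2=22  i=0*2+0=0

22,0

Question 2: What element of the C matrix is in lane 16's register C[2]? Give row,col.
12,0

lane 16: gid=4 (16/4), tid=0 (16%4)
i=2: r=4+8=12, c=0*2+0=0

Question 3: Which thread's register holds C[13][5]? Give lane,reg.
22,3

r=13→G=5,rhi=1  c=5→T=2,p=1
L=5*4+2=22  i=1*2+1=3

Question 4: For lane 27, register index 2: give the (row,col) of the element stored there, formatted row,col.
14,6

L=27=>grp=27>>2=6, tig=27&3=3
[2]=>row 6+8=14  col 3·2+0=6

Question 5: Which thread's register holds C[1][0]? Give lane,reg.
r=1->g=1,rb=0  c=0->t=0,b0=0
L=1*4+0=4  i=0*2+0=0

4,0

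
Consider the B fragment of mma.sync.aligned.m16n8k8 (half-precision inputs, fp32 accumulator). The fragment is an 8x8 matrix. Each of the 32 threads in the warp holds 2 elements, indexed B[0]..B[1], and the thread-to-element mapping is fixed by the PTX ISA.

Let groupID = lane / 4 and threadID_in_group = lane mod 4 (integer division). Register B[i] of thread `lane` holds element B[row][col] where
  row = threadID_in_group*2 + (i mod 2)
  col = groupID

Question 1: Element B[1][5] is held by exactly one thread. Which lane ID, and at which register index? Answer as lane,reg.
c=5→G=5  r=1→T=0,p=1
L=5*4+0=20  i=1=1

20,1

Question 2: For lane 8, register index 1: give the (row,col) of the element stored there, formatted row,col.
1,2

lane 8⇒8/4=2, 8 mod 4=0
i=1  r:2·0+1⇒1  c:2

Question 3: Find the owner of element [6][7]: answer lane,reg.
c=7->g=7  r=6->t=3,b0=0
L=7*4+3=31  i=0=0

31,0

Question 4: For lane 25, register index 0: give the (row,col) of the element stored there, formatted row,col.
2,6

L=25⇒gr=25>>2=6, th=25&3=1
[0]⇒row 1·2+0=2  col gr=6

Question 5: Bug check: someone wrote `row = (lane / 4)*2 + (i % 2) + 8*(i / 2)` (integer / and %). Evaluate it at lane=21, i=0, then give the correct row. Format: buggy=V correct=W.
buggy=10 correct=2

`(lane / 4)*2 + (i % 2) + 8*(i / 2)`[21,0]->10
L=21->g=21>>2=5, t=21&3=1
[0]->row 1·2+0=2  col g=5
row: 10 vs 2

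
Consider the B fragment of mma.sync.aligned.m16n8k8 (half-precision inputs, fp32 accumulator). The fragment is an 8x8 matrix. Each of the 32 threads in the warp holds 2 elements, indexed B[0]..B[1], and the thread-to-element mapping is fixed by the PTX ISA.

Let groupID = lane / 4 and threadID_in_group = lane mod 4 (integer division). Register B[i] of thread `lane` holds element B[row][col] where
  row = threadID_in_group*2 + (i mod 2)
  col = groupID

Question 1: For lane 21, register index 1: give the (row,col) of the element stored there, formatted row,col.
lane 21=>21/4=5, 21 mod 4=1
i=1  r:2·1+1=>3  c:5

3,5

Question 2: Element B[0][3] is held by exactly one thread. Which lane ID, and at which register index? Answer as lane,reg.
12,0

c=3⇒gr=3  r=0⇒th=0,odd=0
L=3*4+0=12  i=0=0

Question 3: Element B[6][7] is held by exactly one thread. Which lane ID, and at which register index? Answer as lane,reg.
c=7->g=7  r=6->t=3,b0=0
L=7*4+3=31  i=0=0

31,0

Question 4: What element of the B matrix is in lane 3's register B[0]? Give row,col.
3: gr=0,th=3
[0] (3*2+0,0) = (6,0)

6,0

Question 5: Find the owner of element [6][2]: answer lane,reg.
c=2⇒gr=2  r=6⇒th=3,odd=0
L=2*4+3=11  i=0=0

11,0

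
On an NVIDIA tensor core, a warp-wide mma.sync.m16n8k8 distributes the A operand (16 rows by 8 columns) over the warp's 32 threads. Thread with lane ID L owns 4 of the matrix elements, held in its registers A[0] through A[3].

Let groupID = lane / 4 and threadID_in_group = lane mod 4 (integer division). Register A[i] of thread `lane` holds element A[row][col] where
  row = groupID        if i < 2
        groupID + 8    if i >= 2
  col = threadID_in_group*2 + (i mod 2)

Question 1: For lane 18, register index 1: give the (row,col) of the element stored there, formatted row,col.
4,5

lane 18->18/4=4, 18 mod 4=2
i=1  r:4+0->4  c:2·2+1->5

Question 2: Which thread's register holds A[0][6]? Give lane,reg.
r: 0->gid=0,r8=0  c: 6->tid=3,i&1=0
L=0*4+3=3  i=0*2+0=0

3,0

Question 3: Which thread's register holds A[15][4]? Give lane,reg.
30,2

r: 15->gid=7,r8=1  c: 4->tid=2,i&1=0
L=7*4+2=30  i=1*2+0=2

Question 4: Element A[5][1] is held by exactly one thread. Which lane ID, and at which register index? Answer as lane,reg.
r=5⇒gr=5,Rb=0  c=1⇒th=0,odd=1
L=5*4+0=20  i=0*2+1=1

20,1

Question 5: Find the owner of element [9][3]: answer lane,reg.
r: 9->gid=1,r8=1  c: 3->tid=1,i&1=1
L=1*4+1=5  i=1*2+1=3

5,3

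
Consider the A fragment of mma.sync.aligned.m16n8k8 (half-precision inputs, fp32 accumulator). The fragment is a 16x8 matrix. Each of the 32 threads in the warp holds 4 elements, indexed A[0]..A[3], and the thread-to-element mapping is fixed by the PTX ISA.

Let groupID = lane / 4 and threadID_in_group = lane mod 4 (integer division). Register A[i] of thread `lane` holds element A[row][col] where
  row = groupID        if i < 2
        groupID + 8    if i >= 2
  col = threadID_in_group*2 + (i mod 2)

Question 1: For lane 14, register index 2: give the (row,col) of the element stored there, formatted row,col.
11,4

lane 14->14/4=3, 14 mod 4=2
i=2  r:3+8->11  c:2·2+0->4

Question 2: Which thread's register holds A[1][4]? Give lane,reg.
6,0

r=1->g=1,rb=0  c=4->t=2,b0=0
L=1*4+2=6  i=0*2+0=0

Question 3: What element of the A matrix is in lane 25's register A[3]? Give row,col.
14,3

25: gr=6,th=1
[3] (6+8,1*2+1) = (14,3)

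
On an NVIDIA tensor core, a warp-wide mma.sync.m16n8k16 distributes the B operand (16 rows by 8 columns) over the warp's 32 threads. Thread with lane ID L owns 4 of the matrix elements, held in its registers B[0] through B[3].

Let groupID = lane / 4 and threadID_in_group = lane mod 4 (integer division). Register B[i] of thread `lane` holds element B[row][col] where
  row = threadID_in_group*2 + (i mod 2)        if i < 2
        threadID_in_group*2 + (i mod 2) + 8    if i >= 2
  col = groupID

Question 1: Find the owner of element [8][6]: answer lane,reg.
24,2

c:6=>grp=6  r:8=>rB=1,tig=0,lo=0
L=6*4+0=24  i=1*2+0=2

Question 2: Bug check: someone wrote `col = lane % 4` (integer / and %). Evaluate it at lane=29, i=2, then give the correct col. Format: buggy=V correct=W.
`lane % 4`[29,2]=>1
lane 29: grp=7 (29/4), tig=1 (29%4)
i=2: r=1*2+0+8=10, c=grp=7
col: 1 vs 7

buggy=1 correct=7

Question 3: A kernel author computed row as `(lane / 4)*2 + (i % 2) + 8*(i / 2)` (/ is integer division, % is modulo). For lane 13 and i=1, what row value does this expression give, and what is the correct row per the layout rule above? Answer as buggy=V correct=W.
buggy=7 correct=3

`(lane / 4)*2 + (i % 2) + 8*(i / 2)`[13,1]→7
lane 13: G=3 (13/4), T=1 (13%4)
i=1: r=1*2+1+0=3, c=G=3
row: 7 vs 3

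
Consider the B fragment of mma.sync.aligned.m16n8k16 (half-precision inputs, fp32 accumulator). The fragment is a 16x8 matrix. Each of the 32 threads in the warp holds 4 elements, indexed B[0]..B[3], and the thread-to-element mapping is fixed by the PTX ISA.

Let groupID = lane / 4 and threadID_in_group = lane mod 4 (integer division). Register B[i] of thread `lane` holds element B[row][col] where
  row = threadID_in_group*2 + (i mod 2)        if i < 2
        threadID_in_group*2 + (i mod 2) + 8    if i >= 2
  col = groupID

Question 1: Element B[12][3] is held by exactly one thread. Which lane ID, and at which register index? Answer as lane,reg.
14,2

c: 3->gid=3  r: 12->r8=1,tid=2,i&1=0
L=3*4+2=14  i=1*2+0=2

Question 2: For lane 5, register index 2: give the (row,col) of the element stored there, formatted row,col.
10,1

lane 5→5/4=1, 5 mod 4=1
i=2  r:2·1+0+8→10  c:1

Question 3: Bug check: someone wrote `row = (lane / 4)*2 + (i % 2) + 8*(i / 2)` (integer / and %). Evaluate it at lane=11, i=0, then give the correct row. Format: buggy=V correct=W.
`(lane / 4)*2 + (i % 2) + 8*(i / 2)`[11,0]→4
lane 11→11/4=2, 11 mod 4=3
i=0  r:2·3+0+0→6  c:2
row: 4 vs 6

buggy=4 correct=6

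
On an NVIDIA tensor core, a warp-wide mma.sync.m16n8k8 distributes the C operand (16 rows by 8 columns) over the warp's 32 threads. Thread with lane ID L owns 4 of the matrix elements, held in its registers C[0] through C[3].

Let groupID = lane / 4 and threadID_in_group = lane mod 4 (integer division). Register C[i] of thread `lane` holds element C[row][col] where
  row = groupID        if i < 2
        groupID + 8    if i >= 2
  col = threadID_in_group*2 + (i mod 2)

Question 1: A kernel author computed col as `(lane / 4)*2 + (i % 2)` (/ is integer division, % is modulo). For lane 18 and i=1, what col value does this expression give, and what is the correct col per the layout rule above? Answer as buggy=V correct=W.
buggy=9 correct=5

`(lane / 4)*2 + (i % 2)`[18,1]->9
lane 18: g=4 (18/4), t=2 (18%4)
i=1: r=4+0=4, c=2*2+1=5
col: 9 vs 5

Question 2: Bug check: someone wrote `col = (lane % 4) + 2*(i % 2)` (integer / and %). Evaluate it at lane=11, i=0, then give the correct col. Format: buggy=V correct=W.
buggy=3 correct=6

`(lane % 4) + 2*(i % 2)`[11,0]=>3
lane 11=>11/4=2, 11 mod 4=3
i=0  r:2+0=>2  c:2·3+0=>6
col: 3 vs 6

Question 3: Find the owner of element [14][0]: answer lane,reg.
24,2

r: 14->gid=6,r8=1  c: 0->tid=0,i&1=0
L=6*4+0=24  i=1*2+0=2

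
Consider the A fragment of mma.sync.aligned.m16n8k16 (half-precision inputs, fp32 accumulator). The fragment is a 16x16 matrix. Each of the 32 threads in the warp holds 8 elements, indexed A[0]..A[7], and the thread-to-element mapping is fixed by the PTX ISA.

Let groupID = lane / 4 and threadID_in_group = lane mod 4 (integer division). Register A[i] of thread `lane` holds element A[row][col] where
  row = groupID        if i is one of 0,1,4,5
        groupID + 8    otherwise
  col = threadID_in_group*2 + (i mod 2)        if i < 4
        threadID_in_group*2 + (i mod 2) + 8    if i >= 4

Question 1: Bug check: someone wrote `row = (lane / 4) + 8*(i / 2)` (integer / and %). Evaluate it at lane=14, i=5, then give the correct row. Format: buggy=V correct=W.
buggy=19 correct=3

`(lane / 4) + 8*(i / 2)`[14,5]->19
lane 14: gid=3 (14/4), tid=2 (14%4)
i=5: r=3+0=3, c=2*2+1+8=13
row: 19 vs 3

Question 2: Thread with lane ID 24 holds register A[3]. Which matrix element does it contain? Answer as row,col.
lane 24: gr=6 (24/4), th=0 (24%4)
i=3: r=6+8=14, c=0*2+1+0=1

14,1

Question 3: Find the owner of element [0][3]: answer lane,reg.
r=0->g=0,rb=0  c=3->cb=0,t=1,b0=1
L=0*4+1=1  i=0*4+0*2+1=1

1,1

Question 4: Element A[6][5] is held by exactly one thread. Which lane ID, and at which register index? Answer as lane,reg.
26,1

r:6=>grp=6,rB=0  c:5=>cB=0,tig=2,lo=1
L=6*4+2=26  i=0*4+0*2+1=1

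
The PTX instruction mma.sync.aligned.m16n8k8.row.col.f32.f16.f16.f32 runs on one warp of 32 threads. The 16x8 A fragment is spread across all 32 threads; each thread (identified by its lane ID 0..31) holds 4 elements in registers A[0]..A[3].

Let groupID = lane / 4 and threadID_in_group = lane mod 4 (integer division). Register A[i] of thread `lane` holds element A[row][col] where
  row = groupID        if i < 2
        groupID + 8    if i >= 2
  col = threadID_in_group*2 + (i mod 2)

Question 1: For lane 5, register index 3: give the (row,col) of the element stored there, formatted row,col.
9,3

lane 5->5/4=1, 5 mod 4=1
i=3  r:1+8->9  c:2·1+1->3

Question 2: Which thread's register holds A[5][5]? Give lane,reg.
22,1

r=5→G=5,rhi=0  c=5→T=2,p=1
L=5*4+2=22  i=0*2+1=1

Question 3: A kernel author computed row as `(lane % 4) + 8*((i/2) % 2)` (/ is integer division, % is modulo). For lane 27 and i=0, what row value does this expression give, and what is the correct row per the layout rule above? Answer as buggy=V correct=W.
`(lane % 4) + 8*((i/2) % 2)`[27,0]->3
lane 27->27/4=6, 27 mod 4=3
i=0  r:6+0->6  c:2·3+0->6
row: 3 vs 6

buggy=3 correct=6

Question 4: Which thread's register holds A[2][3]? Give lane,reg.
r: 2->gid=2,r8=0  c: 3->tid=1,i&1=1
L=2*4+1=9  i=0*2+1=1

9,1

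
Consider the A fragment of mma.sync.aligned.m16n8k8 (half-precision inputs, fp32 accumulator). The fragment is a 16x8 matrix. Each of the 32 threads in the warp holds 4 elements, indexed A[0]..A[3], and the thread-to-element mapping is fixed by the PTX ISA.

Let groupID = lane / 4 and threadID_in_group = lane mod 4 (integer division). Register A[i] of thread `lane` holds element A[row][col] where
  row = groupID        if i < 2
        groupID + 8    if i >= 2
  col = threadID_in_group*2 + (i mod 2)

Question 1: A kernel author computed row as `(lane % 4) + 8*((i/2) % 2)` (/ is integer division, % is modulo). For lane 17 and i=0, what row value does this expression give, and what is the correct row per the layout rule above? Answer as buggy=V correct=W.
`(lane % 4) + 8*((i/2) % 2)`[17,0]=>1
lane 17: grp=4 (17/4), tig=1 (17%4)
i=0: r=4+0=4, c=1*2+0=2
row: 1 vs 4

buggy=1 correct=4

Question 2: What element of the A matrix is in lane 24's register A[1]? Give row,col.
6,1

24: G=6,T=0
[1] (6+0,0*2+1) = (6,1)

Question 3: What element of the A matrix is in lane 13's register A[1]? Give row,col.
3,3

L=13→G=13>>2=3, T=13&3=1
[1]→row 3+0=3  col 1·2+1=3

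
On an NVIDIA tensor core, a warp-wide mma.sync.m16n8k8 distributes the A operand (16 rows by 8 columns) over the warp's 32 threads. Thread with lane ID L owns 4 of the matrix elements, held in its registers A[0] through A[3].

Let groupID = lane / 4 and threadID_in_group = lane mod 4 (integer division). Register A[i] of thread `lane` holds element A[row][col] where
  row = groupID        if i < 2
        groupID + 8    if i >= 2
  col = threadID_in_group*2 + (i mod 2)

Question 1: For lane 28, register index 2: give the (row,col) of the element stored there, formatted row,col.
15,0

lane 28: gr=7 (28/4), th=0 (28%4)
i=2: r=7+8=15, c=0*2+0=0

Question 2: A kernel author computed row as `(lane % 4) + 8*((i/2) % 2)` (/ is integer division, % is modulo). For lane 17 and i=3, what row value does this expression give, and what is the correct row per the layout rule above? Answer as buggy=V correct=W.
buggy=9 correct=12

`(lane % 4) + 8*((i/2) % 2)`[17,3]=>9
lane 17=>17/4=4, 17 mod 4=1
i=3  r:4+8=>12  c:2·1+1=>3
row: 9 vs 12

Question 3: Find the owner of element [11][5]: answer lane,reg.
14,3

r=11->g=3,rb=1  c=5->t=2,b0=1
L=3*4+2=14  i=1*2+1=3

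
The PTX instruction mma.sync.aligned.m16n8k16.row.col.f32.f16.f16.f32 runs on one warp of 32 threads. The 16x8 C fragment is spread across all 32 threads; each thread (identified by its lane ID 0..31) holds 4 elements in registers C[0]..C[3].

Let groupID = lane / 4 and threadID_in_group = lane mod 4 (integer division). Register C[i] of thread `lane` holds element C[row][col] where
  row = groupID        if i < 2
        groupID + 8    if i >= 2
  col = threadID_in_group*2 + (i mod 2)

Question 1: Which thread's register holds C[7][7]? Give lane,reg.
r=7⇒gr=7,Rb=0  c=7⇒th=3,odd=1
L=7*4+3=31  i=0*2+1=1

31,1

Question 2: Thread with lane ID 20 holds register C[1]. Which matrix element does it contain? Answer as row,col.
5,1

L=20→G=20>>2=5, T=20&3=0
[1]→row 5+0=5  col 0·2+1=1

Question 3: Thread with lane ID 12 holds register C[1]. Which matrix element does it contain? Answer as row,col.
lane 12=>12/4=3, 12 mod 4=0
i=1  r:3+0=>3  c:2·0+1=>1

3,1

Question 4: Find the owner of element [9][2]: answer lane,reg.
r:9=>grp=1,rB=1  c:2=>tig=1,lo=0
L=1*4+1=5  i=1*2+0=2

5,2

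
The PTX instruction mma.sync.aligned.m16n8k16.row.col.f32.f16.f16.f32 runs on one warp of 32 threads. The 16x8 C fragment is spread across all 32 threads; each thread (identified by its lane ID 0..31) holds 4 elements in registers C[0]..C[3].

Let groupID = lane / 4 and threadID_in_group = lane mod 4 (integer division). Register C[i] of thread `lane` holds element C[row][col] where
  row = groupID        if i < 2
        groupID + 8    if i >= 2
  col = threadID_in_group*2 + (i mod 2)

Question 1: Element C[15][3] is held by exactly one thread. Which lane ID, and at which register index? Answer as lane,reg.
29,3

r=15→G=7,rhi=1  c=3→T=1,p=1
L=7*4+1=29  i=1*2+1=3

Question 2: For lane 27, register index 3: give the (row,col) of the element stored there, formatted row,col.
27: gr=6,th=3
[3] (6+8,3*2+1) = (14,7)

14,7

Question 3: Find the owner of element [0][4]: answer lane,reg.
2,0

r=0→G=0,rhi=0  c=4→T=2,p=0
L=0*4+2=2  i=0*2+0=0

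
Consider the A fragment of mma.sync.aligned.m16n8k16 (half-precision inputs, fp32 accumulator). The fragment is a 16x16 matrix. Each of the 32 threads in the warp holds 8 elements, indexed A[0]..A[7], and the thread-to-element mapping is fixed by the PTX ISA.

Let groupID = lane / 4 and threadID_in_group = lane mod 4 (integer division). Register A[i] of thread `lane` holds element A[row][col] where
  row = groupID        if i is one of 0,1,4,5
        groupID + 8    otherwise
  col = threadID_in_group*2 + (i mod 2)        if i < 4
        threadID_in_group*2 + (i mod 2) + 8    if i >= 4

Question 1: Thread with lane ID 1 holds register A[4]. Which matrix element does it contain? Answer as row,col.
0,10

1: grp=0,tig=1
[4] (0+0,1*2+0+8) = (0,10)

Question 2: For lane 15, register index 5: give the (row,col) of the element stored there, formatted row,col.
3,15

lane 15: grp=3 (15/4), tig=3 (15%4)
i=5: r=3+0=3, c=3*2+1+8=15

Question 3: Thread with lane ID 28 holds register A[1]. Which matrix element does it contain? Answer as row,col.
7,1

28: grp=7,tig=0
[1] (7+0,0*2+1+0) = (7,1)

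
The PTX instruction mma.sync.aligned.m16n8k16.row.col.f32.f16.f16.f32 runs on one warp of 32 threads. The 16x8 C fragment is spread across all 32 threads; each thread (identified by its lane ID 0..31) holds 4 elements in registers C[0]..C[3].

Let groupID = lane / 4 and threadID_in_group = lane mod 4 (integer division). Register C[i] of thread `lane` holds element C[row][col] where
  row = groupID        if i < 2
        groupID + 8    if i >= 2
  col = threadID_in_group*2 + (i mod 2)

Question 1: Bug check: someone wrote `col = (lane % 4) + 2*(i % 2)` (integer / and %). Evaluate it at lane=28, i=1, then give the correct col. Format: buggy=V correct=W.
buggy=2 correct=1

`(lane % 4) + 2*(i % 2)`[28,1]=>2
lane 28=>28/4=7, 28 mod 4=0
i=1  r:7+0=>7  c:2·0+1=>1
col: 2 vs 1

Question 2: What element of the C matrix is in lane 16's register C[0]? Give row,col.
L=16⇒gr=16>>2=4, th=16&3=0
[0]⇒row 4+0=4  col 0·2+0=0

4,0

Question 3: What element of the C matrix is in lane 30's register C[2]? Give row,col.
L=30->gid=30>>2=7, tid=30&3=2
[2]->row 7+8=15  col 2·2+0=4

15,4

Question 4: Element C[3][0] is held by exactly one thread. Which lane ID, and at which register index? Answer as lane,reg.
12,0

r=3⇒gr=3,Rb=0  c=0⇒th=0,odd=0
L=3*4+0=12  i=0*2+0=0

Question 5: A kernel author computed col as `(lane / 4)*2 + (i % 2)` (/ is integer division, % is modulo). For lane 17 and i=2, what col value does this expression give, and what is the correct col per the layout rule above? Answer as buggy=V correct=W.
buggy=8 correct=2

`(lane / 4)*2 + (i % 2)`[17,2]=>8
L=17=>grp=17>>2=4, tig=17&3=1
[2]=>row 4+8=12  col 1·2+0=2
col: 8 vs 2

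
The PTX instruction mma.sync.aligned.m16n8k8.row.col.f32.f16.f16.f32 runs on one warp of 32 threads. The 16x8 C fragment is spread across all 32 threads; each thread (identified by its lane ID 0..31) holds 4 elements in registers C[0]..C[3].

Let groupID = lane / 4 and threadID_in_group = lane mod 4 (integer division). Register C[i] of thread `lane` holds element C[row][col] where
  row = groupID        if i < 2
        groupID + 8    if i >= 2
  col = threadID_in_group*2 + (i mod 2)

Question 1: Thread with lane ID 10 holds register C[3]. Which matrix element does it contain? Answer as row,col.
lane 10->10/4=2, 10 mod 4=2
i=3  r:2+8->10  c:2·2+1->5

10,5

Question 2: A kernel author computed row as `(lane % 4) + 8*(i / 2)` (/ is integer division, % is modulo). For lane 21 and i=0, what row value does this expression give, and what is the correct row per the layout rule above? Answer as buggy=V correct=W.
buggy=1 correct=5

`(lane % 4) + 8*(i / 2)`[21,0]⇒1
lane 21: gr=5 (21/4), th=1 (21%4)
i=0: r=5+0=5, c=1*2+0=2
row: 1 vs 5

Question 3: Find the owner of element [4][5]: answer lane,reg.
18,1

r:4=>grp=4,rB=0  c:5=>tig=2,lo=1
L=4*4+2=18  i=0*2+1=1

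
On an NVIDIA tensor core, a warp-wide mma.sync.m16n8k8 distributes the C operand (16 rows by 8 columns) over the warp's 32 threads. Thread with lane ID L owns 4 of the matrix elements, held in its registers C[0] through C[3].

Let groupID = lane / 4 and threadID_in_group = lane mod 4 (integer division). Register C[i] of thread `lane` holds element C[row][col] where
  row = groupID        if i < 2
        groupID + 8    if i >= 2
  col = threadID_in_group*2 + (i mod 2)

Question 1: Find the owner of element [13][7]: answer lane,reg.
23,3

r:13=>grp=5,rB=1  c:7=>tig=3,lo=1
L=5*4+3=23  i=1*2+1=3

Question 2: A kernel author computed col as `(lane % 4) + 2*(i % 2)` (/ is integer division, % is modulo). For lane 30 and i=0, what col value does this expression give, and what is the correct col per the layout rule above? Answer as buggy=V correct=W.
buggy=2 correct=4

`(lane % 4) + 2*(i % 2)`[30,0]⇒2
lane 30: gr=7 (30/4), th=2 (30%4)
i=0: r=7+0=7, c=2*2+0=4
col: 2 vs 4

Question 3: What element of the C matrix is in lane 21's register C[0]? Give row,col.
lane 21: gid=5 (21/4), tid=1 (21%4)
i=0: r=5+0=5, c=1*2+0=2

5,2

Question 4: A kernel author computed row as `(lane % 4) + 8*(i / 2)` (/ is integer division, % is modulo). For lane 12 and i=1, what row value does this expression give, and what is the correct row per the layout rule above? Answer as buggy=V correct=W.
`(lane % 4) + 8*(i / 2)`[12,1]->0
L=12->g=12>>2=3, t=12&3=0
[1]->row 3+0=3  col 0·2+1=1
row: 0 vs 3

buggy=0 correct=3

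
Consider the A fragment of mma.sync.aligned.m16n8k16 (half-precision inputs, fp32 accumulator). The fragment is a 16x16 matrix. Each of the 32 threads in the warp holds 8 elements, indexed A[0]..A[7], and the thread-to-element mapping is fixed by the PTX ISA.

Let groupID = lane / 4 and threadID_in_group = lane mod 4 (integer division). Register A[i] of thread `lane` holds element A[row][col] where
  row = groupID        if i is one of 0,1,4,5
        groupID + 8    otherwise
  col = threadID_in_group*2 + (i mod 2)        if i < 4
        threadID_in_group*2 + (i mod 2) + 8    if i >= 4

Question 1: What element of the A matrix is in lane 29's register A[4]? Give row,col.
L=29⇒gr=29>>2=7, th=29&3=1
[4]⇒row 7+0=7  col 1·2+0+8=10

7,10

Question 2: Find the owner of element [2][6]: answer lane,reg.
r=2⇒gr=2,Rb=0  c=6⇒Cb=0,th=3,odd=0
L=2*4+3=11  i=0*4+0*2+0=0

11,0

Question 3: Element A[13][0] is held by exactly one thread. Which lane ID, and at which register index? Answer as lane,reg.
20,2

r=13→G=5,rhi=1  c=0→chi=0,T=0,p=0
L=5*4+0=20  i=0*4+1*2+0=2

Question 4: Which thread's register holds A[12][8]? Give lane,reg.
16,6

r=12⇒gr=4,Rb=1  c=8⇒Cb=1,th=0,odd=0
L=4*4+0=16  i=1*4+1*2+0=6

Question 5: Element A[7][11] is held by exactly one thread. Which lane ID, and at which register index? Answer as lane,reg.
r=7->g=7,rb=0  c=11->cb=1,t=1,b0=1
L=7*4+1=29  i=1*4+0*2+1=5

29,5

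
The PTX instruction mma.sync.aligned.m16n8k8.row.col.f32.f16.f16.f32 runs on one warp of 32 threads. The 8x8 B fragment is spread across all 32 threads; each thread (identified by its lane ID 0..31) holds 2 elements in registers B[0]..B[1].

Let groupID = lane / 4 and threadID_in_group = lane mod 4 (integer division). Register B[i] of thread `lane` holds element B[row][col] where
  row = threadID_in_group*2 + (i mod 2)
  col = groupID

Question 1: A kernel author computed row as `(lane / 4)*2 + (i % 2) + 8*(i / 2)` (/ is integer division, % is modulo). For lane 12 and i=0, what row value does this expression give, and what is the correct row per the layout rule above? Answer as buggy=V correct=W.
`(lane / 4)*2 + (i % 2) + 8*(i / 2)`[12,0]=>6
lane 12=>12/4=3, 12 mod 4=0
i=0  r:2·0+0=>0  c:3
row: 6 vs 0

buggy=6 correct=0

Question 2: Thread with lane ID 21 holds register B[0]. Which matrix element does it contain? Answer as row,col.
2,5

21: gid=5,tid=1
[0] (1*2+0,5) = (2,5)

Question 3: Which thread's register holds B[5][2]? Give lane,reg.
c: 2->gid=2  r: 5->tid=2,i&1=1
L=2*4+2=10  i=1=1

10,1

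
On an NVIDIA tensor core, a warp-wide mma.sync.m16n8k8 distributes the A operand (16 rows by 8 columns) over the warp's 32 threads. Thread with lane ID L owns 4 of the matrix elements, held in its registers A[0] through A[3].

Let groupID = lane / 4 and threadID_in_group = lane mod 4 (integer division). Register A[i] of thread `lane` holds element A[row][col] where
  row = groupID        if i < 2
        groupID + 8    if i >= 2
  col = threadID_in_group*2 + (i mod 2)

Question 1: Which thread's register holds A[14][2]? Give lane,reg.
r=14⇒gr=6,Rb=1  c=2⇒th=1,odd=0
L=6*4+1=25  i=1*2+0=2

25,2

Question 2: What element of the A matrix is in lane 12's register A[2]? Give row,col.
11,0

L=12->gid=12>>2=3, tid=12&3=0
[2]->row 3+8=11  col 0·2+0=0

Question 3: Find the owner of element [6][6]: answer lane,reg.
r=6→G=6,rhi=0  c=6→T=3,p=0
L=6*4+3=27  i=0*2+0=0

27,0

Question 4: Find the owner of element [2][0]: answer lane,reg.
r=2⇒gr=2,Rb=0  c=0⇒th=0,odd=0
L=2*4+0=8  i=0*2+0=0

8,0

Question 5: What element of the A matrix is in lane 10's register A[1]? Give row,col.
lane 10: gid=2 (10/4), tid=2 (10%4)
i=1: r=2+0=2, c=2*2+1=5

2,5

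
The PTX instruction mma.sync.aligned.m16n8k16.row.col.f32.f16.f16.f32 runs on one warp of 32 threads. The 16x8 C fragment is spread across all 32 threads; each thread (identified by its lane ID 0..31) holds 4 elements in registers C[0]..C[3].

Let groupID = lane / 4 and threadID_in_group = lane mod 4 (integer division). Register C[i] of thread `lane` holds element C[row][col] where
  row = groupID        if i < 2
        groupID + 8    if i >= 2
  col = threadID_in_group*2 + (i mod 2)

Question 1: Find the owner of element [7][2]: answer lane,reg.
r:7=>grp=7,rB=0  c:2=>tig=1,lo=0
L=7*4+1=29  i=0*2+0=0

29,0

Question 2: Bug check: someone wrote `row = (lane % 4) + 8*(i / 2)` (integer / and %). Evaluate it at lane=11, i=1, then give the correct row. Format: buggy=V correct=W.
buggy=3 correct=2

`(lane % 4) + 8*(i / 2)`[11,1]->3
L=11->gid=11>>2=2, tid=11&3=3
[1]->row 2+0=2  col 3·2+1=7
row: 3 vs 2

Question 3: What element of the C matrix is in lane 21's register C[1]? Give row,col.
5,3

lane 21=>21/4=5, 21 mod 4=1
i=1  r:5+0=>5  c:2·1+1=>3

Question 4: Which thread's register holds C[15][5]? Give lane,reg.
r: 15->gid=7,r8=1  c: 5->tid=2,i&1=1
L=7*4+2=30  i=1*2+1=3

30,3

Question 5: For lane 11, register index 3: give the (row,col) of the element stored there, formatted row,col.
lane 11=>11/4=2, 11 mod 4=3
i=3  r:2+8=>10  c:2·3+1=>7

10,7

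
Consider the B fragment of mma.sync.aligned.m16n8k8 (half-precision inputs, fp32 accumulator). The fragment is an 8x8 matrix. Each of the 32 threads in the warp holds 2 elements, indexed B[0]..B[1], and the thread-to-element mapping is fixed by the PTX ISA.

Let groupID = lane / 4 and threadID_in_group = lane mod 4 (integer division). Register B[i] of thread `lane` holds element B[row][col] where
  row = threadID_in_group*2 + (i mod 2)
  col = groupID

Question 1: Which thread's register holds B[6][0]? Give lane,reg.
3,0

c: 0->gid=0  r: 6->tid=3,i&1=0
L=0*4+3=3  i=0=0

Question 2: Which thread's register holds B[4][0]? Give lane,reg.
c=0→G=0  r=4→T=2,p=0
L=0*4+2=2  i=0=0

2,0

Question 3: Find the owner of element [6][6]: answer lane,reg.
27,0

c=6⇒gr=6  r=6⇒th=3,odd=0
L=6*4+3=27  i=0=0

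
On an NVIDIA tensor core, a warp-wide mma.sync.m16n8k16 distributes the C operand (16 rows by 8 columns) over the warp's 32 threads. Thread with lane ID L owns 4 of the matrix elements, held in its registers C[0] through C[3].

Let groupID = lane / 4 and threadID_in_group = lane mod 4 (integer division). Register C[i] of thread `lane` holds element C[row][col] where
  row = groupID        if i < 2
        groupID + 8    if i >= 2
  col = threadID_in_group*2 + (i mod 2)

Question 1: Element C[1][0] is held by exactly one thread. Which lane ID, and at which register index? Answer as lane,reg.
4,0

r: 1->gid=1,r8=0  c: 0->tid=0,i&1=0
L=1*4+0=4  i=0*2+0=0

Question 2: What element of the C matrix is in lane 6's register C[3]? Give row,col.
lane 6→6/4=1, 6 mod 4=2
i=3  r:1+8→9  c:2·2+1→5

9,5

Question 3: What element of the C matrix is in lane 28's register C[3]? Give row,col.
15,1

lane 28->28/4=7, 28 mod 4=0
i=3  r:7+8->15  c:2·0+1->1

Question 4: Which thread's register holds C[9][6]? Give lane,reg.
7,2

r=9⇒gr=1,Rb=1  c=6⇒th=3,odd=0
L=1*4+3=7  i=1*2+0=2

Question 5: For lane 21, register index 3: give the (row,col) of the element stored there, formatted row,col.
13,3

lane 21->21/4=5, 21 mod 4=1
i=3  r:5+8->13  c:2·1+1->3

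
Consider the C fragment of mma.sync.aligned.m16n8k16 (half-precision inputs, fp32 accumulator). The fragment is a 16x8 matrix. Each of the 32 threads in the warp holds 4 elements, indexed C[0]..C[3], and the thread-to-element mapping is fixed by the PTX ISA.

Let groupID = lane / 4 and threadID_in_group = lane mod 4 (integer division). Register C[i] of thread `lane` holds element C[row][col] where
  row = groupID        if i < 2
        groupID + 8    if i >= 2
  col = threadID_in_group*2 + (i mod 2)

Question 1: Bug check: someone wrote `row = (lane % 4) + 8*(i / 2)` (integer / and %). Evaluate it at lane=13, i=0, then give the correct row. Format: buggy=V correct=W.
buggy=1 correct=3

`(lane % 4) + 8*(i / 2)`[13,0]⇒1
lane 13⇒13/4=3, 13 mod 4=1
i=0  r:3+0⇒3  c:2·1+0⇒2
row: 1 vs 3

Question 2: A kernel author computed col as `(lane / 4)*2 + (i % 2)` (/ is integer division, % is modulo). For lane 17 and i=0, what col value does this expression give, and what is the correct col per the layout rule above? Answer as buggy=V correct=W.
`(lane / 4)*2 + (i % 2)`[17,0]->8
17: gid=4,tid=1
[0] (4+0,1*2+0) = (4,2)
col: 8 vs 2

buggy=8 correct=2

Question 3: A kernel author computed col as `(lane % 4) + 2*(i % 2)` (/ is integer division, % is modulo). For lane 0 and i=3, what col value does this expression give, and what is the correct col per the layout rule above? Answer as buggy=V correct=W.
`(lane % 4) + 2*(i % 2)`[0,3]->2
L=0->g=0>>2=0, t=0&3=0
[3]->row 0+8=8  col 0·2+1=1
col: 2 vs 1

buggy=2 correct=1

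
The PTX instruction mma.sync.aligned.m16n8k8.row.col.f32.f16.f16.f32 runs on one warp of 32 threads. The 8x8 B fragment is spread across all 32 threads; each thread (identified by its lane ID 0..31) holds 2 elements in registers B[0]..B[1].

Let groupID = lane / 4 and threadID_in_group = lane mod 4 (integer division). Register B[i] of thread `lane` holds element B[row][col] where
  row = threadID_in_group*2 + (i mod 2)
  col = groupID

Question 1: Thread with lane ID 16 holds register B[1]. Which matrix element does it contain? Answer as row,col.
lane 16->16/4=4, 16 mod 4=0
i=1  r:2·0+1->1  c:4

1,4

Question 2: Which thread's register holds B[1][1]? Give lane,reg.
4,1

c: 1->gid=1  r: 1->tid=0,i&1=1
L=1*4+0=4  i=1=1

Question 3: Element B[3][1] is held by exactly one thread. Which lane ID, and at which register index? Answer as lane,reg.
5,1

c=1→G=1  r=3→T=1,p=1
L=1*4+1=5  i=1=1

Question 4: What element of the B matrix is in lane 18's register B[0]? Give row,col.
lane 18⇒18/4=4, 18 mod 4=2
i=0  r:2·2+0⇒4  c:4

4,4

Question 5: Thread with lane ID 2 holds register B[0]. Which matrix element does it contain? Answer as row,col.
4,0

lane 2->2/4=0, 2 mod 4=2
i=0  r:2·2+0->4  c:0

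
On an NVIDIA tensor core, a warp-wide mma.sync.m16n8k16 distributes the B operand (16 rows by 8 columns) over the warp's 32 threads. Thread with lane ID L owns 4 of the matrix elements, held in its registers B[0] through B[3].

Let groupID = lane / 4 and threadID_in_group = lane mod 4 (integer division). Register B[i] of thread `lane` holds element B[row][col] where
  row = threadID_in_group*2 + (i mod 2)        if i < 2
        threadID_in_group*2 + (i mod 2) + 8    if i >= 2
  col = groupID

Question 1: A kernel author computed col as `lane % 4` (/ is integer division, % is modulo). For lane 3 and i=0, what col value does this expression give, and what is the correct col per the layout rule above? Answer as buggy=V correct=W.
`lane % 4`[3,0]⇒3
L=3⇒gr=3>>2=0, th=3&3=3
[0]⇒row 3·2+0+0=6  col gr=0
col: 3 vs 0

buggy=3 correct=0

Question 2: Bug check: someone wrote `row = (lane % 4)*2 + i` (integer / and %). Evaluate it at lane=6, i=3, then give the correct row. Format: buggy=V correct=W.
`(lane % 4)*2 + i`[6,3]->7
L=6->gid=6>>2=1, tid=6&3=2
[3]->row 2·2+1+8=13  col gid=1
row: 7 vs 13

buggy=7 correct=13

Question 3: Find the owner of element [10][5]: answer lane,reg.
21,2

c=5->g=5  r=10->rb=1,t=1,b0=0
L=5*4+1=21  i=1*2+0=2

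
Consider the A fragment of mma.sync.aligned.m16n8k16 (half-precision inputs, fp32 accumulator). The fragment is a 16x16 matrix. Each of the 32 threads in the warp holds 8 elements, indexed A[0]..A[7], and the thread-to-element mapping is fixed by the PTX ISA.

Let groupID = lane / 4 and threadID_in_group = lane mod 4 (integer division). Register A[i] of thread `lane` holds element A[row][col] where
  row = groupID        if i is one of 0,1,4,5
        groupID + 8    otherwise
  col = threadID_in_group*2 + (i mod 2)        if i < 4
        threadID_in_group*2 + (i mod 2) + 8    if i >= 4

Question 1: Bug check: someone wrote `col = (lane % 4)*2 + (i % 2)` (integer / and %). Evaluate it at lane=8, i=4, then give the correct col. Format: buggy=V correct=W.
`(lane % 4)*2 + (i % 2)`[8,4]⇒0
lane 8⇒8/4=2, 8 mod 4=0
i=4  r:2+0⇒2  c:2·0+0+8⇒8
col: 0 vs 8

buggy=0 correct=8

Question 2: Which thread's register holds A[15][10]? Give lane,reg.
29,6

r=15→G=7,rhi=1  c=10→chi=1,T=1,p=0
L=7*4+1=29  i=1*4+1*2+0=6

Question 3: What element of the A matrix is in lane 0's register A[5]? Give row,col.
0,9

lane 0→0/4=0, 0 mod 4=0
i=5  r:0+0→0  c:2·0+1+8→9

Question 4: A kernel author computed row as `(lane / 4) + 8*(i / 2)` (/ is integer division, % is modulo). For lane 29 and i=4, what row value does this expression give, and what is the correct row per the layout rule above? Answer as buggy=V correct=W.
`(lane / 4) + 8*(i / 2)`[29,4]=>23
lane 29: grp=7 (29/4), tig=1 (29%4)
i=4: r=7+0=7, c=1*2+0+8=10
row: 23 vs 7

buggy=23 correct=7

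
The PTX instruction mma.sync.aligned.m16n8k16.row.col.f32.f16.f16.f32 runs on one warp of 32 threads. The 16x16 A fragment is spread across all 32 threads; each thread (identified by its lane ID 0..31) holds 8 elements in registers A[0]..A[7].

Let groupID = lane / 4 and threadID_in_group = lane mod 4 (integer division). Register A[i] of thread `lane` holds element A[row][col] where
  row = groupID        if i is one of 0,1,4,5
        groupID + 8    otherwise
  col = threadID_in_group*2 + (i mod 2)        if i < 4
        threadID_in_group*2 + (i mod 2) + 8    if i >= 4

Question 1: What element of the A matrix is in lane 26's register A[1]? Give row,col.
6,5

26: gr=6,th=2
[1] (6+0,2*2+1+0) = (6,5)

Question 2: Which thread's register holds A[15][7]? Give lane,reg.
31,3

r=15⇒gr=7,Rb=1  c=7⇒Cb=0,th=3,odd=1
L=7*4+3=31  i=0*4+1*2+1=3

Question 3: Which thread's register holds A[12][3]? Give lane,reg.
17,3

r: 12->gid=4,r8=1  c: 3->c8=0,tid=1,i&1=1
L=4*4+1=17  i=0*4+1*2+1=3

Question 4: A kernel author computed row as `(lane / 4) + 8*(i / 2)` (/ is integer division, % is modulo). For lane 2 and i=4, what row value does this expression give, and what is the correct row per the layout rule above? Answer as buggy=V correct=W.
buggy=16 correct=0

`(lane / 4) + 8*(i / 2)`[2,4]->16
2: g=0,t=2
[4] (0+0,2*2+0+8) = (0,12)
row: 16 vs 0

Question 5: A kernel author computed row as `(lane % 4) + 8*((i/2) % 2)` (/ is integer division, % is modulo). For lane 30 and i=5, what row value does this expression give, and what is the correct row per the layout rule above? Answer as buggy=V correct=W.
`(lane % 4) + 8*((i/2) % 2)`[30,5]->2
lane 30: g=7 (30/4), t=2 (30%4)
i=5: r=7+0=7, c=2*2+1+8=13
row: 2 vs 7

buggy=2 correct=7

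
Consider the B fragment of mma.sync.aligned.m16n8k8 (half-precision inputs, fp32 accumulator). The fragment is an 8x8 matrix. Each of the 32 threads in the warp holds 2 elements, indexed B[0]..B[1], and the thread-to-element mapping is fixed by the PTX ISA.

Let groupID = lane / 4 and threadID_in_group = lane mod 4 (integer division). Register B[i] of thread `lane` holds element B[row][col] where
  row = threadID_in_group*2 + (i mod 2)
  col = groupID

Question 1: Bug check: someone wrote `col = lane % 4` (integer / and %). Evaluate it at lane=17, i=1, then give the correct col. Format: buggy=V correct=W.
`lane % 4`[17,1]→1
17: G=4,T=1
[1] (1*2+1,4) = (3,4)
col: 1 vs 4

buggy=1 correct=4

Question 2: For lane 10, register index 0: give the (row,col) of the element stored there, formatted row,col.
4,2

lane 10->10/4=2, 10 mod 4=2
i=0  r:2·2+0->4  c:2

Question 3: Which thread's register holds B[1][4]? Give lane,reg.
16,1

c=4->g=4  r=1->t=0,b0=1
L=4*4+0=16  i=1=1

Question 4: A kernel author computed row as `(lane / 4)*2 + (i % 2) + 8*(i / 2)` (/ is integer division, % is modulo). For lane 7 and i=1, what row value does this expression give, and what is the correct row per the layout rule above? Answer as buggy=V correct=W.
`(lane / 4)*2 + (i % 2) + 8*(i / 2)`[7,1]⇒3
L=7⇒gr=7>>2=1, th=7&3=3
[1]⇒row 3·2+1=7  col gr=1
row: 3 vs 7

buggy=3 correct=7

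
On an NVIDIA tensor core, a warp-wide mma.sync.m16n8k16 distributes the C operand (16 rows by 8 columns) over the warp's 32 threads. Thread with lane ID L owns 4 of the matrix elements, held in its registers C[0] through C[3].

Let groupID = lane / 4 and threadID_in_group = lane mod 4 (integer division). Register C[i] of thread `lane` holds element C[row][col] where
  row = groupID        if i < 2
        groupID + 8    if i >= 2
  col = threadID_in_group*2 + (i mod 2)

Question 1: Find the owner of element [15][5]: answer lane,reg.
30,3

r=15->g=7,rb=1  c=5->t=2,b0=1
L=7*4+2=30  i=1*2+1=3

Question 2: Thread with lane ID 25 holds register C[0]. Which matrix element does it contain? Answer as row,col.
6,2

L=25⇒gr=25>>2=6, th=25&3=1
[0]⇒row 6+0=6  col 1·2+0=2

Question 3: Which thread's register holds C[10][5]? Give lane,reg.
r=10->g=2,rb=1  c=5->t=2,b0=1
L=2*4+2=10  i=1*2+1=3

10,3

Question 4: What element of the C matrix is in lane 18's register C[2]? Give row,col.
12,4

L=18→G=18>>2=4, T=18&3=2
[2]→row 4+8=12  col 2·2+0=4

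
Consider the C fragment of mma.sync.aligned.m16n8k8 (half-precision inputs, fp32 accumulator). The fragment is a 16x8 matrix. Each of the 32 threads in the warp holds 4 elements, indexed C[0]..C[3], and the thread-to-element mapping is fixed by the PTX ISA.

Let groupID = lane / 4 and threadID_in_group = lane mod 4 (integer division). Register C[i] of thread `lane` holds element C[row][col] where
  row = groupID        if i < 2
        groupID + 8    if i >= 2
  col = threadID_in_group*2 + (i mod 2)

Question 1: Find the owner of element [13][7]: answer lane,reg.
23,3

r=13→G=5,rhi=1  c=7→T=3,p=1
L=5*4+3=23  i=1*2+1=3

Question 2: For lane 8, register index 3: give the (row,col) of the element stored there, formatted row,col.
10,1

8: gr=2,th=0
[3] (2+8,0*2+1) = (10,1)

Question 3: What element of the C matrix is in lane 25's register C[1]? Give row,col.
6,3

L=25->g=25>>2=6, t=25&3=1
[1]->row 6+0=6  col 1·2+1=3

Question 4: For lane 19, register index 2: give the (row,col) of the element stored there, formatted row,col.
12,6

19: gr=4,th=3
[2] (4+8,3*2+0) = (12,6)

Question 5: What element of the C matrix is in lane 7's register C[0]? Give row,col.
1,6

L=7⇒gr=7>>2=1, th=7&3=3
[0]⇒row 1+0=1  col 3·2+0=6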